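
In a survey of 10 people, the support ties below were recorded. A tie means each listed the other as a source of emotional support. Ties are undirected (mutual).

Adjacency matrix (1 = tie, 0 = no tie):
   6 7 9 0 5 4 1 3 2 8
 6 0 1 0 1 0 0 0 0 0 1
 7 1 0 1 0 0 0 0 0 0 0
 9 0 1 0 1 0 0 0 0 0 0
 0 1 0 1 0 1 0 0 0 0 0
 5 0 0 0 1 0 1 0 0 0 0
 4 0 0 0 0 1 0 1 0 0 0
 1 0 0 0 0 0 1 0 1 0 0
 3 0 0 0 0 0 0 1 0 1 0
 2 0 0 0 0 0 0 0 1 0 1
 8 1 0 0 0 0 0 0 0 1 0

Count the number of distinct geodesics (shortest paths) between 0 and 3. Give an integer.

2

The shortest distance is 4. The length-4 paths are: 0–6–8–2–3; 0–5–4–1–3.
That gives 2 distinct shortest paths.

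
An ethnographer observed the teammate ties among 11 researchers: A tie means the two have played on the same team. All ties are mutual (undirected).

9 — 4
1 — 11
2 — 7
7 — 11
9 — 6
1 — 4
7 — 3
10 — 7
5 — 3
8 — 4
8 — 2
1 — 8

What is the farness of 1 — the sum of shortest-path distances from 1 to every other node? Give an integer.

Distances from 1: 2:2, 3:3, 4:1, 5:4, 6:3, 7:2, 8:1, 9:2, 10:3, 11:1.
Sum = 2 + 3 + 1 + 4 + 3 + 2 + 1 + 2 + 3 + 1 = 22.

22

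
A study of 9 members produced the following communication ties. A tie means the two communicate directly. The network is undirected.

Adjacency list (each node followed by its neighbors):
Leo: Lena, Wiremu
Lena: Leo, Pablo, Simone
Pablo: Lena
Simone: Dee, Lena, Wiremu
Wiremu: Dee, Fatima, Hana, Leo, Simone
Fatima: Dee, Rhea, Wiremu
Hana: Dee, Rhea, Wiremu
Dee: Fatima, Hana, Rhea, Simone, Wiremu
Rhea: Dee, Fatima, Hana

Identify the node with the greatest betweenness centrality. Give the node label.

Wiremu

Unnormalized betweenness of each node: Dee:19/3, Fatima:2/3, Hana:2/3, Lena:15/2, Leo:7/3, Pablo:0, Rhea:1/3, Simone:23/3, Wiremu:17/2.
Wiremu has the largest value, 17/2, making it the main broker — the node through which the most shortest paths run.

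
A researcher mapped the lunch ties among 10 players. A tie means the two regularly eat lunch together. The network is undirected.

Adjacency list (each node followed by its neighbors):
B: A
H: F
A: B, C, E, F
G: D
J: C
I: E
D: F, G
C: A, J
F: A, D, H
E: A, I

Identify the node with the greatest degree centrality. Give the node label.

A

Degrees — A:4, B:1, C:2, D:2, E:2, F:3, G:1, H:1, I:1, J:1.
The maximum is 4, attained only by A.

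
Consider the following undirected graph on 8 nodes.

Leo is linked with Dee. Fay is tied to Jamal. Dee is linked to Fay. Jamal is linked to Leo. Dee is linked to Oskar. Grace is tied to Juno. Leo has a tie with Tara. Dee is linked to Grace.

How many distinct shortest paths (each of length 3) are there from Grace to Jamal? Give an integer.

The shortest distance is 3. The length-3 paths are: Grace–Dee–Fay–Jamal; Grace–Dee–Leo–Jamal.
That gives 2 distinct shortest paths.

2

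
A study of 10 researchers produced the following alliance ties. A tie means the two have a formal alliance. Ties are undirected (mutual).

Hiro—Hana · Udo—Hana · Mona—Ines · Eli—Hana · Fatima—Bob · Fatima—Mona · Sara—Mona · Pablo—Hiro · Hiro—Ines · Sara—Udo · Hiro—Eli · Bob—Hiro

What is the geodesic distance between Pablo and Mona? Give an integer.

3

One shortest route is Pablo – Hiro – Ines – Mona, which uses 3 edges, and at distance 2 from Pablo we only reach {Bob, Eli, Hana, Ines}, which does not include Mona. So d(Pablo,Mona) = 3.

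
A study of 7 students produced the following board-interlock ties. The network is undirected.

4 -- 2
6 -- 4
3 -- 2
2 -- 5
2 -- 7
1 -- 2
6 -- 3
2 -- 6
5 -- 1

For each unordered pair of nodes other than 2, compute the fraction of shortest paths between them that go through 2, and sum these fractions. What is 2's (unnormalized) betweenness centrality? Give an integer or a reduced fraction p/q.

Pairs whose geodesics pass through 2 — 6–1: 1; 6–5: 1; 6–7: 1; 1–3: 1; 1–7: 1; 1–4: 1; 3–5: 1; 3–7: 1; 3–4: 1/2; 5–7: 1; 5–4: 1; 7–4: 1.
All other pairs contribute 0.
Summing the contributions gives betweenness(2) = 23/2.

23/2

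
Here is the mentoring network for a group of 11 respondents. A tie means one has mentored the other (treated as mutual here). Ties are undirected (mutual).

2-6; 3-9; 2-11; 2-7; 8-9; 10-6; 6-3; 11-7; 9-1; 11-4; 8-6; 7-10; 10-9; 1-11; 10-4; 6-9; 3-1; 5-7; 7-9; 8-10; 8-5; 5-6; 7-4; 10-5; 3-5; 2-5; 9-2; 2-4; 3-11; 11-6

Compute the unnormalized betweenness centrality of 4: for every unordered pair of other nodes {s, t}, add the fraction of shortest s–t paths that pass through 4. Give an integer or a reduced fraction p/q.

8/15

Pairs whose geodesics pass through 4 — 10–2: 1/5; 10–11: 1/3.
All other pairs contribute 0.
Summing the contributions gives betweenness(4) = 8/15.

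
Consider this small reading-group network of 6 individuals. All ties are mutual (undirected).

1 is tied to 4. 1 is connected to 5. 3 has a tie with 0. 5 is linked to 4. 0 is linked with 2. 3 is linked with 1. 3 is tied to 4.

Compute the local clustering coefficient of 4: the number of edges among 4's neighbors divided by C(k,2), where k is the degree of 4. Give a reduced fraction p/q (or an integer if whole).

4's neighbors: 1, 3, and 5 (k = 3).
Possible neighbor pairs: C(3,2) = 3. Edges among them: 1–3, 1–5 → e = 2.
Clustering(4) = 2/3.

2/3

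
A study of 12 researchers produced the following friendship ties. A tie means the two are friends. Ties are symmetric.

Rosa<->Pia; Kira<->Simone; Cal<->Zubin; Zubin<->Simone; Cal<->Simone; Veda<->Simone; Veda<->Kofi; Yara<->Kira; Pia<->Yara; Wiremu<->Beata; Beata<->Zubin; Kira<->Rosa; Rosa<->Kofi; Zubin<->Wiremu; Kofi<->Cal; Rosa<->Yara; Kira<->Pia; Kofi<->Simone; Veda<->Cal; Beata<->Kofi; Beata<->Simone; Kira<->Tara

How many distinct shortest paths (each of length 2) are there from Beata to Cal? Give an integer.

3

The shortest distance is 2. The length-2 paths are: Beata–Zubin–Cal; Beata–Simone–Cal; Beata–Kofi–Cal.
That gives 3 distinct shortest paths.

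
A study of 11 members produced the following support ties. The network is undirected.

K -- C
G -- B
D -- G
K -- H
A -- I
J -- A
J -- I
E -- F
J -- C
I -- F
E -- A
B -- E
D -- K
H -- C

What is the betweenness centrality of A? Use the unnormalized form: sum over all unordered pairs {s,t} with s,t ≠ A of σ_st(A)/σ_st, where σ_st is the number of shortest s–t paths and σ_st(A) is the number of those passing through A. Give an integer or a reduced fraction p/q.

Pairs whose geodesics pass through A — I–G: 1/2; I–B: 1/2; I–E: 1/2; J–G: 1/2; J–B: 1; J–E: 1; C–B: 1/2; C–E: 1; H–E: 1; K–E: 1/2.
All other pairs contribute 0.
Summing the contributions gives betweenness(A) = 7.

7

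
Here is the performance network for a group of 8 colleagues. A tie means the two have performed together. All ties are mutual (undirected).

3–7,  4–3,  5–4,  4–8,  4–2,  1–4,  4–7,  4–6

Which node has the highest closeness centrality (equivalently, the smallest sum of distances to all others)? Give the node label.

Farness (sum of distances to all others) for each node — 1:13, 2:13, 3:12, 4:7, 5:13, 6:13, 7:12, 8:13.
The smallest farness is 7, for 4, so 4 has the highest closeness.

4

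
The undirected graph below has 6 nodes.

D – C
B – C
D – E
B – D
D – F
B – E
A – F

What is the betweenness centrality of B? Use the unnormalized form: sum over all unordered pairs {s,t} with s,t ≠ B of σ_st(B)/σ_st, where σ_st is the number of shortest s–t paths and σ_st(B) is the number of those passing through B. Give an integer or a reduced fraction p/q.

1/2

Pairs whose geodesics pass through B — E–C: 1/2.
All other pairs contribute 0.
Summing the contributions gives betweenness(B) = 1/2.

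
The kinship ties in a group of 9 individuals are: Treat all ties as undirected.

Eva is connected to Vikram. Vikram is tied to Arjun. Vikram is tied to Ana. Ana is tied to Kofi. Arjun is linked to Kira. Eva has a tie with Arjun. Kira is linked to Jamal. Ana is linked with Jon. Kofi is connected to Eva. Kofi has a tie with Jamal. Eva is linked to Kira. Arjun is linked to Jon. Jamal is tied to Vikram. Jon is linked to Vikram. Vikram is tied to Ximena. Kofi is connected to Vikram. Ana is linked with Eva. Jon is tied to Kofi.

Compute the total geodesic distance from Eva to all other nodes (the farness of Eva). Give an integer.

11

Distances from Eva: Ana:1, Arjun:1, Jamal:2, Jon:2, Kira:1, Kofi:1, Vikram:1, Ximena:2.
Sum = 1 + 1 + 2 + 2 + 1 + 1 + 1 + 2 = 11.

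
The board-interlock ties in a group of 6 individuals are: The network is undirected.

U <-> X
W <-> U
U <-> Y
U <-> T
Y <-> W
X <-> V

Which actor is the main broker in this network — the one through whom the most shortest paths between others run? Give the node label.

U

Unnormalized betweenness of each node: T:0, U:8, V:0, W:0, X:4, Y:0.
U has the largest value, 8, making it the main broker — the node through which the most shortest paths run.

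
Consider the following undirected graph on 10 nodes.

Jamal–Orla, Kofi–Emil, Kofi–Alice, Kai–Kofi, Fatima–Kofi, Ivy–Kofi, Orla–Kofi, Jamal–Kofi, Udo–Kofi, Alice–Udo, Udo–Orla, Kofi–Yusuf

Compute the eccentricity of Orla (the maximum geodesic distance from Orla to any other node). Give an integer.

2

Distances from Orla: Alice:2, Emil:2, Fatima:2, Ivy:2, Jamal:1, Kai:2, Kofi:1, Udo:1, Yusuf:2.
The largest is 2 (to Emil, Alice, Kai, Ivy, Fatima, and Yusuf), so the eccentricity of Orla is 2.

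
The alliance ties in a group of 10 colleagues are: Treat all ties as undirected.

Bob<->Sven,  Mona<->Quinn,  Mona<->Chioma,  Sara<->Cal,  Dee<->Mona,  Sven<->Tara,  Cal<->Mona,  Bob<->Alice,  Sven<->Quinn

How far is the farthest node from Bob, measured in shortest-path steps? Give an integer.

Distances from Bob: Alice:1, Cal:4, Chioma:4, Dee:4, Mona:3, Quinn:2, Sara:5, Sven:1, Tara:2.
The largest is 5 (to Sara), so the eccentricity of Bob is 5.

5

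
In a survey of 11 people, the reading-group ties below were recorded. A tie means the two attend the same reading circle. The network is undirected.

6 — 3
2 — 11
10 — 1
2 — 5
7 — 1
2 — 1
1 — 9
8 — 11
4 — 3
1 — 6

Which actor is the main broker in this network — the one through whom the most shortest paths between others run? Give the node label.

1

Unnormalized betweenness of each node: 1:36, 2:23, 3:9, 4:0, 5:0, 6:16, 7:0, 8:0, 9:0, 10:0, 11:9.
1 has the largest value, 36, making it the main broker — the node through which the most shortest paths run.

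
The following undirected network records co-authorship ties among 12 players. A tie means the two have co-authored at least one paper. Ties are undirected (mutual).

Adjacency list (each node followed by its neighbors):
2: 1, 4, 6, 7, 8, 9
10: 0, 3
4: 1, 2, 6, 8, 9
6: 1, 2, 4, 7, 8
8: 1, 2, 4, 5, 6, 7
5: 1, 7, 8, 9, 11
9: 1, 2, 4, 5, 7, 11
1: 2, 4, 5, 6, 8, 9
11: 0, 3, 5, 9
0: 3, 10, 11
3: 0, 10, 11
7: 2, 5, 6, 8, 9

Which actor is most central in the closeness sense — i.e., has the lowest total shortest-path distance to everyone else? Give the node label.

9

Farness (sum of distances to all others) for each node — 0:26, 1:20, 2:20, 3:26, 4:21, 5:18, 6:25, 7:21, 8:20, 9:17, 10:35, 11:19.
The smallest farness is 17, for 9, so 9 has the highest closeness.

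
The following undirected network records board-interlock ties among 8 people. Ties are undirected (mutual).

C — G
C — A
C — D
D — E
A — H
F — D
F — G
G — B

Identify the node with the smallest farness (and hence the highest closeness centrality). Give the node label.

C

Farness (sum of distances to all others) for each node — A:15, B:19, C:11, D:13, E:19, F:15, G:13, H:21.
The smallest farness is 11, for C, so C has the highest closeness.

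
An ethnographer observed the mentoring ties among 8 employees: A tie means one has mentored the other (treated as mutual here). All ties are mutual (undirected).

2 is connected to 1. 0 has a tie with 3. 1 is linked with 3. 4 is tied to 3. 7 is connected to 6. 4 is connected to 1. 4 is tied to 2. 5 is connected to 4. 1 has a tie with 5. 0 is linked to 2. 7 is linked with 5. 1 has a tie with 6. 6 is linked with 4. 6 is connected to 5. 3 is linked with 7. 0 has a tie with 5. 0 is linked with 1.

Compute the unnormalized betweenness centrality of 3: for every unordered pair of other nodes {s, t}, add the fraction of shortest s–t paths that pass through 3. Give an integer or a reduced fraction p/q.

Pairs whose geodesics pass through 3 — 7–1: 1/3; 7–4: 1/3; 7–0: 1/2; 7–2: 3/8; 4–0: 1/4.
All other pairs contribute 0.
Summing the contributions gives betweenness(3) = 43/24.

43/24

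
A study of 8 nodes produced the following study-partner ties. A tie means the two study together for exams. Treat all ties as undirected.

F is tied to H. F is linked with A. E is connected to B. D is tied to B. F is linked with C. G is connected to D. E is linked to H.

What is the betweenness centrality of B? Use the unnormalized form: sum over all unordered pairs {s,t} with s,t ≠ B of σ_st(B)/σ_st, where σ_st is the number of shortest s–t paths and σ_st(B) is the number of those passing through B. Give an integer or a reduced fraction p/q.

10

Pairs whose geodesics pass through B — A–G: 1; A–D: 1; C–G: 1; C–D: 1; H–G: 1; H–D: 1; G–F: 1; G–E: 1; F–D: 1; E–D: 1.
All other pairs contribute 0.
Summing the contributions gives betweenness(B) = 10.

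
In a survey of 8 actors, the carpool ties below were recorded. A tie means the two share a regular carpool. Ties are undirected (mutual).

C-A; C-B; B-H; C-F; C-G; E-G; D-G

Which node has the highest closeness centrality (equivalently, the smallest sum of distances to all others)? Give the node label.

C

Farness (sum of distances to all others) for each node — A:16, B:14, C:10, D:18, E:18, F:16, G:12, H:20.
The smallest farness is 10, for C, so C has the highest closeness.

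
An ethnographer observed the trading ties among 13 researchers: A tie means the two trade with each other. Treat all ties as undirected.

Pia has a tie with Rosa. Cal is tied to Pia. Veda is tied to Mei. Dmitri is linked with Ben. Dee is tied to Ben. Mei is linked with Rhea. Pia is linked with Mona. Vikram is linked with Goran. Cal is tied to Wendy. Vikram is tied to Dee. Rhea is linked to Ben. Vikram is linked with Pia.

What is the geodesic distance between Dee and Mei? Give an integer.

3

One shortest route is Dee – Ben – Rhea – Mei, which uses 3 edges, and at distance 2 from Dee we only reach {Dmitri, Goran, Pia, Rhea}, which does not include Mei. So d(Dee,Mei) = 3.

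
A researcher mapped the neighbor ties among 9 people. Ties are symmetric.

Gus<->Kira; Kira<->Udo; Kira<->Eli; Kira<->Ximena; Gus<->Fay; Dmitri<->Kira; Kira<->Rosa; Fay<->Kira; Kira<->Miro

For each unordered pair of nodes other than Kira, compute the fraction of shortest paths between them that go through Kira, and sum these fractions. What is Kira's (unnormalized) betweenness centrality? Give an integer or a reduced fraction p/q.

Pairs whose geodesics pass through Kira — Miro–Rosa: 1; Miro–Fay: 1; Miro–Eli: 1; Miro–Dmitri: 1; Miro–Ximena: 1; Miro–Udo: 1; Miro–Gus: 1; Rosa–Fay: 1; Rosa–Eli: 1; Rosa–Dmitri: 1; Rosa–Ximena: 1; Rosa–Udo: 1; Rosa–Gus: 1; Fay–Eli: 1 … (+13 more pairs).
All other pairs contribute 0.
Summing the contributions gives betweenness(Kira) = 27.

27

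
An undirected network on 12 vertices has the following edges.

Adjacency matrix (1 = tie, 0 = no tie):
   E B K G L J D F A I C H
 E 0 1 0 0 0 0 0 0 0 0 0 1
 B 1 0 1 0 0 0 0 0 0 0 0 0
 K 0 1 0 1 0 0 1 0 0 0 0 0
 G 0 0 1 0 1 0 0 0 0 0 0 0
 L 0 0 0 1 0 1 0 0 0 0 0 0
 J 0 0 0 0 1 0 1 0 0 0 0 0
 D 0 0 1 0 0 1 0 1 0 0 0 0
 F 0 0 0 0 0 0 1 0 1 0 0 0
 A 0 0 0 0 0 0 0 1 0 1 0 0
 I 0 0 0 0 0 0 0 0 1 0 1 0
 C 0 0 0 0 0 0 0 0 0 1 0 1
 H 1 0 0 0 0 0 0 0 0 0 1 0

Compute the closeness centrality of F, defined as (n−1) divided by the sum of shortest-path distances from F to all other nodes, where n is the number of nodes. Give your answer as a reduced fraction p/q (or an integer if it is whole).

Distances from F: A:1, B:3, C:3, D:1, E:4, G:3, H:4, I:2, J:2, K:2, L:3. Sum = 28.
n = 12, so closeness = 11/28.

11/28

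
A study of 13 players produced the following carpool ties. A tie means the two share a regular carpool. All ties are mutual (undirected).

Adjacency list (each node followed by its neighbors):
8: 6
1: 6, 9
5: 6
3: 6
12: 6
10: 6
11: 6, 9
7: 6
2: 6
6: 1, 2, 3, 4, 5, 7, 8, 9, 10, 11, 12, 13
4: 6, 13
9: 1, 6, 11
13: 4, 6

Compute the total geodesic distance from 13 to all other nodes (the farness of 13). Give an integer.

22

Distances from 13: 1:2, 2:2, 3:2, 4:1, 5:2, 6:1, 7:2, 8:2, 9:2, 10:2, 11:2, 12:2.
Sum = 2 + 2 + 2 + 1 + 2 + 1 + 2 + 2 + 2 + 2 + 2 + 2 = 22.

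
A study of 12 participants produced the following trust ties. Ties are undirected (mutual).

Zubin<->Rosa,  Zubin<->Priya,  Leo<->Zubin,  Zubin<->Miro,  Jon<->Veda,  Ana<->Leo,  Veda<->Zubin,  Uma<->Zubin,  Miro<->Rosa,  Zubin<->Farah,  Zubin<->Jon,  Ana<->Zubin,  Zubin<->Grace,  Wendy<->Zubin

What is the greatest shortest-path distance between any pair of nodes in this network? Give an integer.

2

Eccentricity of each node (its greatest distance to any other): Ana:2, Farah:2, Grace:2, Jon:2, Leo:2, Miro:2, Priya:2, Rosa:2, Uma:2, Veda:2, Wendy:2, Zubin:1.
The maximum eccentricity is 2, realized for instance by the pair Jon–Leo via Jon – Zubin – Leo. So the diameter is 2.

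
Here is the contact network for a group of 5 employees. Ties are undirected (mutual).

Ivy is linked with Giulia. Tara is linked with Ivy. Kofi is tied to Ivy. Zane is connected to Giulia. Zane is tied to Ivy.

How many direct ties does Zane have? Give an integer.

Zane is directly tied to Giulia and Ivy. That is 2 neighbors, so the degree of Zane is 2.

2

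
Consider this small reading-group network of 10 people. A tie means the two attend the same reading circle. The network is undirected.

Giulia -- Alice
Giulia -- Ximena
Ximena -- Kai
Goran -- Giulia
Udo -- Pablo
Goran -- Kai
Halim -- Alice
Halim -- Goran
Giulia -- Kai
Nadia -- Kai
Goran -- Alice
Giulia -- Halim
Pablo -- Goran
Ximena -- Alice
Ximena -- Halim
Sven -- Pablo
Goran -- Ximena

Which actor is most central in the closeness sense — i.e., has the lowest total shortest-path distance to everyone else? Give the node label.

Goran

Farness (sum of distances to all others) for each node — Alice:17, Giulia:15, Goran:12, Halim:17, Kai:16, Nadia:24, Pablo:16, Sven:24, Udo:24, Ximena:15.
The smallest farness is 12, for Goran, so Goran has the highest closeness.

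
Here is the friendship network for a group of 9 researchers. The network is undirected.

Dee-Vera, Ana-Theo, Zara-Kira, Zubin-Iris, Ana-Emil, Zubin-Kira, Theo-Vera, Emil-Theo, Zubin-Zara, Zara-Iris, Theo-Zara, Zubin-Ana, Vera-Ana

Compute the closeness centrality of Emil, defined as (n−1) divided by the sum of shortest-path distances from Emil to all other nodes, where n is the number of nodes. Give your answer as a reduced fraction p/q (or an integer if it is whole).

Distances from Emil: Ana:1, Dee:3, Iris:3, Kira:3, Theo:1, Vera:2, Zara:2, Zubin:2. Sum = 17.
n = 9, so closeness = 8/17.

8/17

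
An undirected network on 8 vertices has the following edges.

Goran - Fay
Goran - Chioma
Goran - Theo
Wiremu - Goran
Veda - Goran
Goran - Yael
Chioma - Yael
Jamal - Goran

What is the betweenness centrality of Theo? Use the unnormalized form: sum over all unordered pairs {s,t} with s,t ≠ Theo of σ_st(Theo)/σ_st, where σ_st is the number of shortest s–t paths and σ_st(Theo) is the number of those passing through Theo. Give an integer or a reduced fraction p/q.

No shortest path between any pair of other nodes passes through Theo.
Summing the contributions gives betweenness(Theo) = 0.

0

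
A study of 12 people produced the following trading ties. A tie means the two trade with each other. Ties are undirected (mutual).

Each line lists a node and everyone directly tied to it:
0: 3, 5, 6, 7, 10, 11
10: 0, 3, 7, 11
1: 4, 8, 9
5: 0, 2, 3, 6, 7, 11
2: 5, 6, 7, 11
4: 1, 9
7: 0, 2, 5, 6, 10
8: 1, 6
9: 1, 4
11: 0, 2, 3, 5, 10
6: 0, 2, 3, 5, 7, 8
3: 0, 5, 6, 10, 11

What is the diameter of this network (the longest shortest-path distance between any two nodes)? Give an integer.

Eccentricity of each node (its greatest distance to any other): 0:4, 1:4, 2:4, 3:4, 4:5, 5:4, 6:3, 7:4, 8:3, 9:5, 10:5, 11:5.
The maximum eccentricity is 5, realized for instance by the pair 10–4 via 10 – 0 – 6 – 8 – 1 – 4. So the diameter is 5.

5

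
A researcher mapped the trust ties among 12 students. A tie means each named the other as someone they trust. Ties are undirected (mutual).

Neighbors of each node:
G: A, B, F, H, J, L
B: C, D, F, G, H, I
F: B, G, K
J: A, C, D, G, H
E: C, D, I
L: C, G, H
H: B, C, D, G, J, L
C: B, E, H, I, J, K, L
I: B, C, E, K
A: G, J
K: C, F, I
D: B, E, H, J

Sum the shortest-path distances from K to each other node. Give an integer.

Distances from K: A:3, B:2, C:1, D:3, E:2, F:1, G:2, H:2, I:1, J:2, L:2.
Sum = 3 + 2 + 1 + 3 + 2 + 1 + 2 + 2 + 1 + 2 + 2 = 21.

21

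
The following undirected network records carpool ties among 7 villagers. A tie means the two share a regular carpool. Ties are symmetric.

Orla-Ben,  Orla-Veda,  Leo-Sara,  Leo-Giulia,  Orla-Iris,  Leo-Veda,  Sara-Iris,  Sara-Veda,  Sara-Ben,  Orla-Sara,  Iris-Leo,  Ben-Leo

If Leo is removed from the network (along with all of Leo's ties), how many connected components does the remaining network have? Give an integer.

2

Without Leo, the remaining ties split the others into: {Ben, Iris, Orla, Sara, Veda}; {Giulia}.
That's 2 separate components.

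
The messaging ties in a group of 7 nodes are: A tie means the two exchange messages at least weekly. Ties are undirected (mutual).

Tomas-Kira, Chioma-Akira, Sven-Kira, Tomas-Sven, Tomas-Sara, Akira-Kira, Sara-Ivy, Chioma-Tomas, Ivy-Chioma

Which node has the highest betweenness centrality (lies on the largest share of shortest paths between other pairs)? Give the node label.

Unnormalized betweenness of each node: Akira:5/6, Chioma:23/6, Ivy:5/6, Kira:11/6, Sara:4/3, Sven:0, Tomas:19/3.
Tomas has the largest value, 19/3, making it the main broker — the node through which the most shortest paths run.

Tomas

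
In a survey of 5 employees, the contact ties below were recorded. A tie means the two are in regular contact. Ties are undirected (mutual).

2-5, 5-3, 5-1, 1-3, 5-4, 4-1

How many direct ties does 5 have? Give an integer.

4

5 is directly tied to 1, 2, 3, and 4. That is 4 neighbors, so the degree of 5 is 4.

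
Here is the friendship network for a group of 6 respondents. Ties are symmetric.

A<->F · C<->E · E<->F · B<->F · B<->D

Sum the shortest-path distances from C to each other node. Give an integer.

Distances from C: A:3, B:3, D:4, E:1, F:2.
Sum = 3 + 3 + 4 + 1 + 2 = 13.

13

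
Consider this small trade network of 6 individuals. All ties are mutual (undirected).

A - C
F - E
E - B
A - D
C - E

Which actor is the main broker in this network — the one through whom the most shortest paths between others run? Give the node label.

E

Unnormalized betweenness of each node: A:4, B:0, C:6, D:0, E:7, F:0.
E has the largest value, 7, making it the main broker — the node through which the most shortest paths run.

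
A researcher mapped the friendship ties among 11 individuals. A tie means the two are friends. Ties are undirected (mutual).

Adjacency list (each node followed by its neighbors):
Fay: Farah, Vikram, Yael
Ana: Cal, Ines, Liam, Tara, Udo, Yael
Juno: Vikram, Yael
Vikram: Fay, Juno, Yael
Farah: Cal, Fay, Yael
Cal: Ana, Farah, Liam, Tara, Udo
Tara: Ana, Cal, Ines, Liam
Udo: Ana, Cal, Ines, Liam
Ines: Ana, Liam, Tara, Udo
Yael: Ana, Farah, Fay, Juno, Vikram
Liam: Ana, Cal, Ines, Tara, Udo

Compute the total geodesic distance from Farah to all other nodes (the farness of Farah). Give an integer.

Distances from Farah: Ana:2, Cal:1, Fay:1, Ines:3, Juno:2, Liam:2, Tara:2, Udo:2, Vikram:2, Yael:1.
Sum = 2 + 1 + 1 + 3 + 2 + 2 + 2 + 2 + 2 + 1 = 18.

18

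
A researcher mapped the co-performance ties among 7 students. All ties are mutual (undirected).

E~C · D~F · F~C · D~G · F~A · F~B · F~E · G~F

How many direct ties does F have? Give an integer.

F is directly tied to A, B, C, D, E, and G. That is 6 neighbors, so the degree of F is 6.

6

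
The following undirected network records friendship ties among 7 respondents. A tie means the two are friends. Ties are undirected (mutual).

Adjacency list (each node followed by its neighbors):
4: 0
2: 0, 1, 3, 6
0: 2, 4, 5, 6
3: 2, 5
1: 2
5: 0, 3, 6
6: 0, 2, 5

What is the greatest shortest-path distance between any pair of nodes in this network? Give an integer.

3

Eccentricity of each node (its greatest distance to any other): 0:2, 1:3, 2:2, 3:3, 4:3, 5:3, 6:2.
The maximum eccentricity is 3, realized for instance by the pair 5–1 via 5 – 3 – 2 – 1. So the diameter is 3.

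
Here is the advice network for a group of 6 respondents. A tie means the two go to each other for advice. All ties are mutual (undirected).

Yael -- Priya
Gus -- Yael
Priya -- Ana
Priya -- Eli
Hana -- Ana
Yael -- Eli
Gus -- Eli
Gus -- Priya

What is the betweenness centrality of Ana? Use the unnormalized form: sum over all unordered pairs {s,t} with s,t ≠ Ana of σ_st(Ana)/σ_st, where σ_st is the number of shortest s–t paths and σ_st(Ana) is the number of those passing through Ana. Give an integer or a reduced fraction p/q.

Pairs whose geodesics pass through Ana — Hana–Priya: 1; Hana–Gus: 1; Hana–Eli: 1; Hana–Yael: 1.
All other pairs contribute 0.
Summing the contributions gives betweenness(Ana) = 4.

4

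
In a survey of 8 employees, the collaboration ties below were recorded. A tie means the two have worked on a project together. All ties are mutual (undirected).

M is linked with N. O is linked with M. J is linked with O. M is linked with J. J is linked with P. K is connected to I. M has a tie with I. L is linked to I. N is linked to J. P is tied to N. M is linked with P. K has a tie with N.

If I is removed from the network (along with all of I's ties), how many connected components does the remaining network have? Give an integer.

2

Without I, the remaining ties split the others into: {J, K, M, N, O, P}; {L}.
That's 2 separate components.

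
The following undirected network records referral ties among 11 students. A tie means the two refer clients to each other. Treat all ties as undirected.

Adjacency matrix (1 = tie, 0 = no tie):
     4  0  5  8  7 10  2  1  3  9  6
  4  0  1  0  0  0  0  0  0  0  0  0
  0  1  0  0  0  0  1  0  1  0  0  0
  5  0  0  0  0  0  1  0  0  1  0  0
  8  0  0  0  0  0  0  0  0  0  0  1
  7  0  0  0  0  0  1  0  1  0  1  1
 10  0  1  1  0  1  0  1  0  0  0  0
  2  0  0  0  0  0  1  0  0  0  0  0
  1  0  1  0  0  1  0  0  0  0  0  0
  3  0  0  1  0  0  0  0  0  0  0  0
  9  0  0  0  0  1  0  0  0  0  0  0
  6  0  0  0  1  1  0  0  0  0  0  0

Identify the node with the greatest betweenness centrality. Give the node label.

10

Unnormalized betweenness of each node: 0:11, 1:4, 2:0, 3:0, 4:0, 5:9, 6:9, 7:25, 8:0, 9:0, 10:27.
10 has the largest value, 27, making it the main broker — the node through which the most shortest paths run.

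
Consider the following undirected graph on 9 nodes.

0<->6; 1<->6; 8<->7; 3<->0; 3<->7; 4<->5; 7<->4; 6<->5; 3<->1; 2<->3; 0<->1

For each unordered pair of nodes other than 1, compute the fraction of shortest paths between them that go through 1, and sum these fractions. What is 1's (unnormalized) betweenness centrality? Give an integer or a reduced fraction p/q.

Pairs whose geodesics pass through 1 — 8–6: 1/3; 2–6: 1/2; 2–5: 1/3; 6–3: 1/2; 6–7: 1/3; 5–3: 1/3.
All other pairs contribute 0.
Summing the contributions gives betweenness(1) = 7/3.

7/3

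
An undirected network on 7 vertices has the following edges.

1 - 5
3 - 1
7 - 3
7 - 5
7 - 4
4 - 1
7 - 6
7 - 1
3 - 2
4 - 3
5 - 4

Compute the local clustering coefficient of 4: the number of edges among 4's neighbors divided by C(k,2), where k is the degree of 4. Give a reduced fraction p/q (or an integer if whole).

4's neighbors: 1, 3, 5, and 7 (k = 4).
Possible neighbor pairs: C(4,2) = 6. Edges among them: 1–3, 1–5, 1–7, 3–7, 5–7 → e = 5.
Clustering(4) = 5/6.

5/6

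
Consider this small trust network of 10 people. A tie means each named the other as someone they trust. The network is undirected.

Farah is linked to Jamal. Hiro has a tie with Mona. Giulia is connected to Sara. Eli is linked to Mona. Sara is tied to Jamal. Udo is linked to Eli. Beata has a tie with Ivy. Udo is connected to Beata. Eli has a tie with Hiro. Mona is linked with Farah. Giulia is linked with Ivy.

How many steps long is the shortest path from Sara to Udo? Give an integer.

4

One shortest route is Sara – Giulia – Ivy – Beata – Udo, which uses 4 edges, and at distance 3 from Sara we only reach {Beata, Mona}, which does not include Udo. So d(Sara,Udo) = 4.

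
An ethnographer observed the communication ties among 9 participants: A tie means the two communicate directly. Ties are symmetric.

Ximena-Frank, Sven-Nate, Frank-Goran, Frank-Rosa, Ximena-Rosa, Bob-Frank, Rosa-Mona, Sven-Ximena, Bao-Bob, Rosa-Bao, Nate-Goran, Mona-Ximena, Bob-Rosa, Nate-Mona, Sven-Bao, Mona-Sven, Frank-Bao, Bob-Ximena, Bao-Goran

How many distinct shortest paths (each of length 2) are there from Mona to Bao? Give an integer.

The shortest distance is 2. The length-2 paths are: Mona–Rosa–Bao; Mona–Sven–Bao.
That gives 2 distinct shortest paths.

2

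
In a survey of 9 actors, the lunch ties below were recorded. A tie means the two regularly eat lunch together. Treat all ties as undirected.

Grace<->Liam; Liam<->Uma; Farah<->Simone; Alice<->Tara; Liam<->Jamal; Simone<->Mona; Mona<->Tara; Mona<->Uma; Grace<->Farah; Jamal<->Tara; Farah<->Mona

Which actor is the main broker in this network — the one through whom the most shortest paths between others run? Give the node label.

Mona

Unnormalized betweenness of each node: Alice:0, Farah:7/2, Grace:2, Jamal:3, Liam:9/2, Mona:11, Simone:0, Tara:19/2, Uma:3/2.
Mona has the largest value, 11, making it the main broker — the node through which the most shortest paths run.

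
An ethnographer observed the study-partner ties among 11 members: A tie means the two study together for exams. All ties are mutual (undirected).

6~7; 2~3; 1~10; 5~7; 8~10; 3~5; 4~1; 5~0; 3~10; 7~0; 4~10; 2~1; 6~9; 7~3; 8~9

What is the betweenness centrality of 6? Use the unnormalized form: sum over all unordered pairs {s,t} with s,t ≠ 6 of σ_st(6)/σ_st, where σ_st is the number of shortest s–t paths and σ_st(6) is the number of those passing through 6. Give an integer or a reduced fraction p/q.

Pairs whose geodesics pass through 6 — 7–9: 1; 7–8: 1/2; 9–2: 1/3; 9–3: 1/2; 9–5: 1; 9–0: 1; 8–0: 1/3.
All other pairs contribute 0.
Summing the contributions gives betweenness(6) = 14/3.

14/3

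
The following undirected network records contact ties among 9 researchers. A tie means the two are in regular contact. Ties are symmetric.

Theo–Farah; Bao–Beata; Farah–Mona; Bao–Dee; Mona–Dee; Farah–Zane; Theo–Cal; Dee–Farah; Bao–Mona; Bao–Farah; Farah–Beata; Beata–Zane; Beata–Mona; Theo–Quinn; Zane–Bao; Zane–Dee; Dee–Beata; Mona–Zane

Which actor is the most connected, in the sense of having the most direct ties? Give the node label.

Degrees — Bao:5, Beata:5, Cal:1, Dee:5, Farah:6, Mona:5, Quinn:1, Theo:3, Zane:5.
The maximum is 6, attained only by Farah.

Farah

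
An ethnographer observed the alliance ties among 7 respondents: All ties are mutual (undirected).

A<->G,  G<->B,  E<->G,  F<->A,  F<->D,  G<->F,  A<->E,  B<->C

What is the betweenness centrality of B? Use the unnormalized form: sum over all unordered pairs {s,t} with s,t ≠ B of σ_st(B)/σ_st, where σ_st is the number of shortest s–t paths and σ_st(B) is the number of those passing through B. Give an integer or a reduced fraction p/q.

5

Pairs whose geodesics pass through B — C–D: 1; C–A: 1; C–G: 1; C–E: 1; C–F: 1.
All other pairs contribute 0.
Summing the contributions gives betweenness(B) = 5.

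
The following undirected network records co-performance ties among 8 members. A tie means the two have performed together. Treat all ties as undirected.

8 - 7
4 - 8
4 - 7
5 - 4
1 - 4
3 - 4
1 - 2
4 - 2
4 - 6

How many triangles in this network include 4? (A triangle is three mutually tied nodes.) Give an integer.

2

4's neighbors: 1, 2, 3, 5, 6, 7, and 8.
Neighbor pairs that are themselves tied: 4–1–2; 4–7–8. Each forms one triangle with 4, for 2 in total.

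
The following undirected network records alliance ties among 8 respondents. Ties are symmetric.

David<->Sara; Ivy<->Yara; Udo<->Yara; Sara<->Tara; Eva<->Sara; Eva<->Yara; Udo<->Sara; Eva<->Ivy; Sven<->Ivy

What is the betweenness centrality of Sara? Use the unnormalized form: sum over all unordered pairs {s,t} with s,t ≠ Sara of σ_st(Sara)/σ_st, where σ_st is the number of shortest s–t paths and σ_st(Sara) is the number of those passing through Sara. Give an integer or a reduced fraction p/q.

Pairs whose geodesics pass through Sara — Tara–Udo: 1; Tara–David: 1; Tara–Ivy: 1; Tara–Eva: 1; Tara–Sven: 1; Tara–Yara: 2/2; Udo–David: 1; Udo–Eva: 1/2; David–Ivy: 1; David–Eva: 1; David–Sven: 1; David–Yara: 2/2.
All other pairs contribute 0.
Summing the contributions gives betweenness(Sara) = 23/2.

23/2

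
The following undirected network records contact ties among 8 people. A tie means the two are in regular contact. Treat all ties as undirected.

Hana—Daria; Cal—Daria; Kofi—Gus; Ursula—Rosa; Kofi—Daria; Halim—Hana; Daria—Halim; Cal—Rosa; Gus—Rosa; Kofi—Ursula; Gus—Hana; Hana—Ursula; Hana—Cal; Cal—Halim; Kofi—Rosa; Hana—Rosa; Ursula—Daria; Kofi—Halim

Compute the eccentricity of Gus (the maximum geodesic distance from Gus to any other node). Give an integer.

2

Distances from Gus: Cal:2, Daria:2, Halim:2, Hana:1, Kofi:1, Rosa:1, Ursula:2.
The largest is 2 (to Ursula, Daria, Halim, and Cal), so the eccentricity of Gus is 2.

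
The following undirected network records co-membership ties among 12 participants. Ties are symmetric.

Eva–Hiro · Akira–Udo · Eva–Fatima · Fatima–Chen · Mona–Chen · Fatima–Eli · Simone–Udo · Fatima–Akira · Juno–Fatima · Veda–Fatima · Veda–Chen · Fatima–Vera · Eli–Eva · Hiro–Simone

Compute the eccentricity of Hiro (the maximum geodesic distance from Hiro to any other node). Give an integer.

4

Distances from Hiro: Akira:3, Chen:3, Eli:2, Eva:1, Fatima:2, Juno:3, Mona:4, Simone:1, Udo:2, Veda:3, Vera:3.
The largest is 4 (to Mona), so the eccentricity of Hiro is 4.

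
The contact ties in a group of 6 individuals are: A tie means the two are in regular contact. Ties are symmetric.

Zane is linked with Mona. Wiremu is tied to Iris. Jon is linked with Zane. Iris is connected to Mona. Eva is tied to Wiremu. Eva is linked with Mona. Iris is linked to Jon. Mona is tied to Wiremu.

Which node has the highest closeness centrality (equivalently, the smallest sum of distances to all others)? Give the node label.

Mona

Farness (sum of distances to all others) for each node — Eva:9, Iris:7, Jon:9, Mona:6, Wiremu:7, Zane:8.
The smallest farness is 6, for Mona, so Mona has the highest closeness.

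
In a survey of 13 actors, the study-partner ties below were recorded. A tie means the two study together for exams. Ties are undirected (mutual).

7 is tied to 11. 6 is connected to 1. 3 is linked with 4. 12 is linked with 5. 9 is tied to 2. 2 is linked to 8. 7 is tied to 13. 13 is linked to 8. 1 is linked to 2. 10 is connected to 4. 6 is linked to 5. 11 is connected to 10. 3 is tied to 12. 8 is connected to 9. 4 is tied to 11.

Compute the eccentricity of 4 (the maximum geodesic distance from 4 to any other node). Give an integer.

5

Distances from 4: 1:5, 2:5, 3:1, 5:3, 6:4, 7:2, 8:4, 9:5, 10:1, 11:1, 12:2, 13:3.
The largest is 5 (to 1, 2, and 9), so the eccentricity of 4 is 5.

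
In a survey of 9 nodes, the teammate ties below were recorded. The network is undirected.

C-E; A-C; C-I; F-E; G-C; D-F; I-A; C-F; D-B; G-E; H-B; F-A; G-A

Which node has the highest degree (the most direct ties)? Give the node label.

Degrees — A:4, B:2, C:5, D:2, E:3, F:4, G:3, H:1, I:2.
The maximum is 5, attained only by C.

C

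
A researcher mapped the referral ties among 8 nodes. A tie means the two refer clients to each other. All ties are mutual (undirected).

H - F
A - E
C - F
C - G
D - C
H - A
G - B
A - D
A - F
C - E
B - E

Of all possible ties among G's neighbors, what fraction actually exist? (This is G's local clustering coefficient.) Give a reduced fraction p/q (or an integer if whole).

0

G's neighbors: B and C (k = 2).
Possible neighbor pairs: C(2,2) = 1. Edges among them: none → e = 0.
Clustering(G) = 0/1.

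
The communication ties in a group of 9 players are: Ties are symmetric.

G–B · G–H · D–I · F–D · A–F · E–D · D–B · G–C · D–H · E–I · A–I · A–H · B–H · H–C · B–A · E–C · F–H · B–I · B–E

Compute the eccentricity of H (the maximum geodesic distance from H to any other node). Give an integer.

2

Distances from H: A:1, B:1, C:1, D:1, E:2, F:1, G:1, I:2.
The largest is 2 (to I and E), so the eccentricity of H is 2.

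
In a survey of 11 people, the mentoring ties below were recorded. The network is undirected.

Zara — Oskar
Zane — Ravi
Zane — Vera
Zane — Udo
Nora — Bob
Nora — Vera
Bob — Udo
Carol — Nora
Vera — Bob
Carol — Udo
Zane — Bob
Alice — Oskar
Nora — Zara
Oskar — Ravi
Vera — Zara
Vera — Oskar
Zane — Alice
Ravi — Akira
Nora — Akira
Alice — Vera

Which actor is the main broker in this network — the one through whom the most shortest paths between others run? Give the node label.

Unnormalized betweenness of each node: Akira:3/2, Alice:7/12, Bob:31/12, Carol:13/12, Nora:21/2, Oskar:17/6, Ravi:43/12, Udo:5/2, Vera:49/6, Zane:23/3, Zara:1.
Nora has the largest value, 21/2, making it the main broker — the node through which the most shortest paths run.

Nora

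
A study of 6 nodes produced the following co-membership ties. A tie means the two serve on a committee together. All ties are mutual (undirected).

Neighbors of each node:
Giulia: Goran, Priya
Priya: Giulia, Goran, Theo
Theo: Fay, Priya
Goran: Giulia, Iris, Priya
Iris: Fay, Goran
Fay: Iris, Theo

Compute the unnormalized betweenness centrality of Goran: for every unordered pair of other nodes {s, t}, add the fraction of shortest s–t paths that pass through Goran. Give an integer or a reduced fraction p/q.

Pairs whose geodesics pass through Goran — Fay–Giulia: 1/2; Iris–Giulia: 1; Iris–Priya: 1.
All other pairs contribute 0.
Summing the contributions gives betweenness(Goran) = 5/2.

5/2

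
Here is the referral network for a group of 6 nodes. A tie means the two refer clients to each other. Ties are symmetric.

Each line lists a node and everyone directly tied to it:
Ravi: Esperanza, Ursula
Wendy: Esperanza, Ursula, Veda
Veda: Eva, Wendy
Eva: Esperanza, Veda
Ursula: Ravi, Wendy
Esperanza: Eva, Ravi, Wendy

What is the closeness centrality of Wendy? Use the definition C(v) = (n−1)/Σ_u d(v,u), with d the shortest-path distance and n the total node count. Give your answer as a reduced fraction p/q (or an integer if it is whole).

5/7

Distances from Wendy: Esperanza:1, Eva:2, Ravi:2, Ursula:1, Veda:1. Sum = 7.
n = 6, so closeness = 5/7.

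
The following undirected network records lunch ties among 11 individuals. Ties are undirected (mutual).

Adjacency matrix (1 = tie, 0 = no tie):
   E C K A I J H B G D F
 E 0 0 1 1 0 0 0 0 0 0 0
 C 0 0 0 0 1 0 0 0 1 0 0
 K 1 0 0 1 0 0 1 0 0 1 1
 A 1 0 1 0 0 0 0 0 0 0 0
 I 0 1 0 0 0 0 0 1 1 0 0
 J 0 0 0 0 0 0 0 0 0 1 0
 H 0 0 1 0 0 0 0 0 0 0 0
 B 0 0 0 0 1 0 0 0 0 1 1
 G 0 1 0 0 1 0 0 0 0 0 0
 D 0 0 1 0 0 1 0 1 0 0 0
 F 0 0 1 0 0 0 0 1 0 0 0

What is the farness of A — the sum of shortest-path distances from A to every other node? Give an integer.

Distances from A: B:3, C:5, D:2, E:1, F:2, G:5, H:2, I:4, J:3, K:1.
Sum = 3 + 5 + 2 + 1 + 2 + 5 + 2 + 4 + 3 + 1 = 28.

28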